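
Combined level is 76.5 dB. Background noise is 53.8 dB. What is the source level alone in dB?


Given values:
  L_total = 76.5 dB, L_bg = 53.8 dB
Formula: L_source = 10 * log10(10^(L_total/10) - 10^(L_bg/10))
Convert to linear:
  10^(76.5/10) = 44668359.2151
  10^(53.8/10) = 239883.2919
Difference: 44668359.2151 - 239883.2919 = 44428475.9232
L_source = 10 * log10(44428475.9232) = 76.48

76.48 dB


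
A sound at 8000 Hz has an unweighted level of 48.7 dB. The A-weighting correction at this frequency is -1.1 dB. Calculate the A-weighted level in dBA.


Given values:
  SPL = 48.7 dB
  A-weighting at 8000 Hz = -1.1 dB
Formula: L_A = SPL + A_weight
L_A = 48.7 + (-1.1)
L_A = 47.6

47.6 dBA


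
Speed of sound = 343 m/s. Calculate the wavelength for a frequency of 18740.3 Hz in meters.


Given values:
  c = 343 m/s, f = 18740.3 Hz
Formula: lambda = c / f
lambda = 343 / 18740.3
lambda = 0.0183

0.0183 m


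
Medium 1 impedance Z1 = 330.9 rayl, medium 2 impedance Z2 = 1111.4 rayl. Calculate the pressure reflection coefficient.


Given values:
  Z1 = 330.9 rayl, Z2 = 1111.4 rayl
Formula: R = (Z2 - Z1) / (Z2 + Z1)
Numerator: Z2 - Z1 = 1111.4 - 330.9 = 780.5
Denominator: Z2 + Z1 = 1111.4 + 330.9 = 1442.3
R = 780.5 / 1442.3 = 0.5411

0.5411


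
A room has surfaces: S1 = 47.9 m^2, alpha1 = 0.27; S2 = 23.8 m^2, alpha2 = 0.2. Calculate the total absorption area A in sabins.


Given surfaces:
  Surface 1: 47.9 * 0.27 = 12.933
  Surface 2: 23.8 * 0.2 = 4.76
Formula: A = sum(Si * alpha_i)
A = 12.933 + 4.76
A = 17.69

17.69 sabins


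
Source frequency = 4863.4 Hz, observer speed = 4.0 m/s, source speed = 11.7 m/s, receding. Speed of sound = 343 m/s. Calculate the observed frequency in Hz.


Given values:
  f_s = 4863.4 Hz, v_o = 4.0 m/s, v_s = 11.7 m/s
  Direction: receding
Formula: f_o = f_s * (c - v_o) / (c + v_s)
Numerator: c - v_o = 343 - 4.0 = 339.0
Denominator: c + v_s = 343 + 11.7 = 354.7
f_o = 4863.4 * 339.0 / 354.7 = 4648.13

4648.13 Hz


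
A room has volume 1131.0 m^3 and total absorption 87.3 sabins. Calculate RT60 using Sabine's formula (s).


Given values:
  V = 1131.0 m^3
  A = 87.3 sabins
Formula: RT60 = 0.161 * V / A
Numerator: 0.161 * 1131.0 = 182.091
RT60 = 182.091 / 87.3 = 2.086

2.086 s


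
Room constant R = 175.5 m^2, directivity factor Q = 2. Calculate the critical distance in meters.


Given values:
  R = 175.5 m^2, Q = 2
Formula: d_c = 0.141 * sqrt(Q * R)
Compute Q * R = 2 * 175.5 = 351.0
Compute sqrt(351.0) = 18.735
d_c = 0.141 * 18.735 = 2.642

2.642 m


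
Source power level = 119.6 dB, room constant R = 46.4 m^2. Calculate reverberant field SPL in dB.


Given values:
  Lw = 119.6 dB, R = 46.4 m^2
Formula: SPL = Lw + 10 * log10(4 / R)
Compute 4 / R = 4 / 46.4 = 0.086207
Compute 10 * log10(0.086207) = -10.6446
SPL = 119.6 + (-10.6446) = 108.96

108.96 dB


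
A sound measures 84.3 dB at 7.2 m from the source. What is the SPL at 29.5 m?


Given values:
  SPL1 = 84.3 dB, r1 = 7.2 m, r2 = 29.5 m
Formula: SPL2 = SPL1 - 20 * log10(r2 / r1)
Compute ratio: r2 / r1 = 29.5 / 7.2 = 4.0972
Compute log10: log10(4.0972) = 0.612487
Compute drop: 20 * 0.612487 = 12.2497
SPL2 = 84.3 - 12.2497 = 72.05

72.05 dB


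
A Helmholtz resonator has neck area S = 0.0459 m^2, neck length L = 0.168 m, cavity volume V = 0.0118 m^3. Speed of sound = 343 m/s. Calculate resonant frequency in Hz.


Given values:
  S = 0.0459 m^2, L = 0.168 m, V = 0.0118 m^3, c = 343 m/s
Formula: f = (c / (2*pi)) * sqrt(S / (V * L))
Compute V * L = 0.0118 * 0.168 = 0.0019824
Compute S / (V * L) = 0.0459 / 0.0019824 = 23.1538
Compute sqrt(23.1538) = 4.81184
Compute c / (2*pi) = 343 / 6.283185 = 54.590148
f = 54.590148 * 4.81184 = 262.68

262.68 Hz


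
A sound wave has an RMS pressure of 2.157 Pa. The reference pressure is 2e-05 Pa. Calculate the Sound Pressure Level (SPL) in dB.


Given values:
  p = 2.157 Pa
  p_ref = 2e-05 Pa
Formula: SPL = 20 * log10(p / p_ref)
Compute ratio: p / p_ref = 2.157 / 2e-05 = 107850
Compute log10: log10(107850) = 5.03282
Multiply: SPL = 20 * 5.03282 = 100.66

100.66 dB


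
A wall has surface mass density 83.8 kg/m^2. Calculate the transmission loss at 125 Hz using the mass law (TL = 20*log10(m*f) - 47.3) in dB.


Given values:
  m = 83.8 kg/m^2, f = 125 Hz
Formula: TL = 20 * log10(m * f) - 47.3
Compute m * f = 83.8 * 125 = 10475.0
Compute log10(10475.0) = 4.020154
Compute 20 * 4.020154 = 80.4031
TL = 80.4031 - 47.3 = 33.1

33.1 dB


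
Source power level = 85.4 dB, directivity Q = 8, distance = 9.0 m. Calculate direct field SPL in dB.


Given values:
  Lw = 85.4 dB, Q = 8, r = 9.0 m
Formula: SPL = Lw + 10 * log10(Q / (4 * pi * r^2))
Compute 4 * pi * r^2 = 4 * pi * 9.0^2 = 1017.876
Compute Q / denom = 8 / 1017.876 = 0.0078595
Compute 10 * log10(0.0078595) = -21.0461
SPL = 85.4 + (-21.0461) = 64.35

64.35 dB


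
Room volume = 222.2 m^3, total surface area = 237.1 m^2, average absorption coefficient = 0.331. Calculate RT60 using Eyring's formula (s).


Given values:
  V = 222.2 m^3, S = 237.1 m^2, alpha = 0.331
Formula: RT60 = 0.161 * V / (-S * ln(1 - alpha))
Compute ln(1 - 0.331) = ln(0.669) = -0.401971
Denominator: -237.1 * -0.401971 = 95.3073
Numerator: 0.161 * 222.2 = 35.7742
RT60 = 35.7742 / 95.3073 = 0.375

0.375 s


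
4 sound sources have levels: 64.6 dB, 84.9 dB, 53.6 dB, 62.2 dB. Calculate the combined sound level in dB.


Formula: L_total = 10 * log10( sum(10^(Li/10)) )
  Source 1: 10^(64.6/10) = 2884031.5031
  Source 2: 10^(84.9/10) = 309029543.2514
  Source 3: 10^(53.6/10) = 229086.7653
  Source 4: 10^(62.2/10) = 1659586.9074
Sum of linear values = 313802248.4272
L_total = 10 * log10(313802248.4272) = 84.97

84.97 dB


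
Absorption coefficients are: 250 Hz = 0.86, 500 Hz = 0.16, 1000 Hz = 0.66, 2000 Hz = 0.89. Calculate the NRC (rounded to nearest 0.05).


Given values:
  a_250 = 0.86, a_500 = 0.16
  a_1000 = 0.66, a_2000 = 0.89
Formula: NRC = (a250 + a500 + a1000 + a2000) / 4
Sum = 0.86 + 0.16 + 0.66 + 0.89 = 2.57
NRC = 2.57 / 4 = 0.6425
Rounded to nearest 0.05: 0.65

0.65


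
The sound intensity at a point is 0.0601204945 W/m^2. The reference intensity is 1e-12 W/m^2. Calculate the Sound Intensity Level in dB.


Given values:
  I = 0.0601204945 W/m^2
  I_ref = 1e-12 W/m^2
Formula: SIL = 10 * log10(I / I_ref)
Compute ratio: I / I_ref = 60120494500
Compute log10: log10(60120494500) = 10.779023
Multiply: SIL = 10 * 10.779023 = 107.79

107.79 dB


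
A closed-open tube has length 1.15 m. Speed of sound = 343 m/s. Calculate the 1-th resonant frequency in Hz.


Given values:
  Tube type: closed-open, L = 1.15 m, c = 343 m/s, n = 1
Formula: f_n = (2n - 1) * c / (4 * L)
Compute 2n - 1 = 2*1 - 1 = 1
Compute 4 * L = 4 * 1.15 = 4.6
f = 1 * 343 / 4.6
f = 74.57

74.57 Hz


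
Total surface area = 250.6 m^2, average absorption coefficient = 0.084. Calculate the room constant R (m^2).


Given values:
  S = 250.6 m^2, alpha = 0.084
Formula: R = S * alpha / (1 - alpha)
Numerator: 250.6 * 0.084 = 21.0504
Denominator: 1 - 0.084 = 0.916
R = 21.0504 / 0.916 = 22.98

22.98 m^2


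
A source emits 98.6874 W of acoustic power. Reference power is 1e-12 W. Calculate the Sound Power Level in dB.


Given values:
  W = 98.6874 W
  W_ref = 1e-12 W
Formula: SWL = 10 * log10(W / W_ref)
Compute ratio: W / W_ref = 98687400000000
Compute log10: log10(98687400000000) = 13.994262
Multiply: SWL = 10 * 13.994262 = 139.94

139.94 dB


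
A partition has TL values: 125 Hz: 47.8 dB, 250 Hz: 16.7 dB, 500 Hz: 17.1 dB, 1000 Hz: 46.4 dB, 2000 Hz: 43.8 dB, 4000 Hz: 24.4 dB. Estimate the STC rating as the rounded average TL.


Given TL values at each frequency:
  125 Hz: 47.8 dB
  250 Hz: 16.7 dB
  500 Hz: 17.1 dB
  1000 Hz: 46.4 dB
  2000 Hz: 43.8 dB
  4000 Hz: 24.4 dB
Formula: STC ~ round(average of TL values)
Sum = 47.8 + 16.7 + 17.1 + 46.4 + 43.8 + 24.4 = 196.2
Average = 196.2 / 6 = 32.7
Rounded: 33

33


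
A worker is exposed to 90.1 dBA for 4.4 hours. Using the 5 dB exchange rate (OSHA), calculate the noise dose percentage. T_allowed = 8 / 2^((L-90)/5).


Given values:
  L = 90.1 dBA, T = 4.4 hours
Formula: T_allowed = 8 / 2^((L - 90) / 5)
Compute exponent: (90.1 - 90) / 5 = 0.02
Compute 2^(0.02) = 1.013959
T_allowed = 8 / 1.013959 = 7.889865 hours
Dose = (T / T_allowed) * 100
Dose = (4.4 / 7.889865) * 100 = 55.77

55.77 %


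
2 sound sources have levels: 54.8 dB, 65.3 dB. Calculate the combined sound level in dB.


Formula: L_total = 10 * log10( sum(10^(Li/10)) )
  Source 1: 10^(54.8/10) = 301995.172
  Source 2: 10^(65.3/10) = 3388441.5614
Sum of linear values = 3690436.7334
L_total = 10 * log10(3690436.7334) = 65.67

65.67 dB


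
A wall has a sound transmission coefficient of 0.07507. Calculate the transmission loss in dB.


Given values:
  tau = 0.07507
Formula: TL = 10 * log10(1 / tau)
Compute 1 / tau = 1 / 0.07507 = 13.3209
Compute log10(13.3209) = 1.124534
TL = 10 * 1.124534 = 11.25

11.25 dB


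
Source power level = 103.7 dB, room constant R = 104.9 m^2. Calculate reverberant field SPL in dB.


Given values:
  Lw = 103.7 dB, R = 104.9 m^2
Formula: SPL = Lw + 10 * log10(4 / R)
Compute 4 / R = 4 / 104.9 = 0.038132
Compute 10 * log10(0.038132) = -14.1871
SPL = 103.7 + (-14.1871) = 89.51

89.51 dB


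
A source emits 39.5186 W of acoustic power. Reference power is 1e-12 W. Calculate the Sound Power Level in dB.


Given values:
  W = 39.5186 W
  W_ref = 1e-12 W
Formula: SWL = 10 * log10(W / W_ref)
Compute ratio: W / W_ref = 39518600000000
Compute log10: log10(39518600000000) = 13.596802
Multiply: SWL = 10 * 13.596802 = 135.97

135.97 dB


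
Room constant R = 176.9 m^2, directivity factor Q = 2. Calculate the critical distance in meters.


Given values:
  R = 176.9 m^2, Q = 2
Formula: d_c = 0.141 * sqrt(Q * R)
Compute Q * R = 2 * 176.9 = 353.8
Compute sqrt(353.8) = 18.8096
d_c = 0.141 * 18.8096 = 2.652

2.652 m


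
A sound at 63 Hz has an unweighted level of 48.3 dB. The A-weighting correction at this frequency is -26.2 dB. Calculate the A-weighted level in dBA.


Given values:
  SPL = 48.3 dB
  A-weighting at 63 Hz = -26.2 dB
Formula: L_A = SPL + A_weight
L_A = 48.3 + (-26.2)
L_A = 22.1

22.1 dBA


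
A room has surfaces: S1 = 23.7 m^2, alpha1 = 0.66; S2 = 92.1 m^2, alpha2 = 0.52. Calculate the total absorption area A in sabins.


Given surfaces:
  Surface 1: 23.7 * 0.66 = 15.642
  Surface 2: 92.1 * 0.52 = 47.892
Formula: A = sum(Si * alpha_i)
A = 15.642 + 47.892
A = 63.53

63.53 sabins


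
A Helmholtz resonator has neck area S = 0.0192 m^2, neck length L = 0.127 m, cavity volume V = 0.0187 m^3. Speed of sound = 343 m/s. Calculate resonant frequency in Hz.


Given values:
  S = 0.0192 m^2, L = 0.127 m, V = 0.0187 m^3, c = 343 m/s
Formula: f = (c / (2*pi)) * sqrt(S / (V * L))
Compute V * L = 0.0187 * 0.127 = 0.0023749
Compute S / (V * L) = 0.0192 / 0.0023749 = 8.0846
Compute sqrt(8.0846) = 2.843343
Compute c / (2*pi) = 343 / 6.283185 = 54.590148
f = 54.590148 * 2.843343 = 155.22

155.22 Hz


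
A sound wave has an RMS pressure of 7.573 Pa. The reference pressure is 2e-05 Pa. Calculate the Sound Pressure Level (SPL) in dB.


Given values:
  p = 7.573 Pa
  p_ref = 2e-05 Pa
Formula: SPL = 20 * log10(p / p_ref)
Compute ratio: p / p_ref = 7.573 / 2e-05 = 378650
Compute log10: log10(378650) = 5.578238
Multiply: SPL = 20 * 5.578238 = 111.56

111.56 dB


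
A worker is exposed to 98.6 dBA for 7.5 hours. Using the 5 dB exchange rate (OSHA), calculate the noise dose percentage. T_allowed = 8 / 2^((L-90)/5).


Given values:
  L = 98.6 dBA, T = 7.5 hours
Formula: T_allowed = 8 / 2^((L - 90) / 5)
Compute exponent: (98.6 - 90) / 5 = 1.72
Compute 2^(1.72) = 3.294364
T_allowed = 8 / 3.294364 = 2.42839 hours
Dose = (T / T_allowed) * 100
Dose = (7.5 / 2.42839) * 100 = 308.85

308.85 %


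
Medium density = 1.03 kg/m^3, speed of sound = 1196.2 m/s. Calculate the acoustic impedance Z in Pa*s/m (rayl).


Given values:
  rho = 1.03 kg/m^3
  c = 1196.2 m/s
Formula: Z = rho * c
Z = 1.03 * 1196.2
Z = 1232.09

1232.09 rayl


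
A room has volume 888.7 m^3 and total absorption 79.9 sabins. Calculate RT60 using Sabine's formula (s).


Given values:
  V = 888.7 m^3
  A = 79.9 sabins
Formula: RT60 = 0.161 * V / A
Numerator: 0.161 * 888.7 = 143.0807
RT60 = 143.0807 / 79.9 = 1.791

1.791 s


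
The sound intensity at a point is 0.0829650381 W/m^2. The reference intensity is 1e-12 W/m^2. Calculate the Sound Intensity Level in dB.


Given values:
  I = 0.0829650381 W/m^2
  I_ref = 1e-12 W/m^2
Formula: SIL = 10 * log10(I / I_ref)
Compute ratio: I / I_ref = 82965038100
Compute log10: log10(82965038100) = 10.918895
Multiply: SIL = 10 * 10.918895 = 109.19

109.19 dB


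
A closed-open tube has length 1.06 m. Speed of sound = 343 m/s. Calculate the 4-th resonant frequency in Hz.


Given values:
  Tube type: closed-open, L = 1.06 m, c = 343 m/s, n = 4
Formula: f_n = (2n - 1) * c / (4 * L)
Compute 2n - 1 = 2*4 - 1 = 7
Compute 4 * L = 4 * 1.06 = 4.24
f = 7 * 343 / 4.24
f = 566.27

566.27 Hz


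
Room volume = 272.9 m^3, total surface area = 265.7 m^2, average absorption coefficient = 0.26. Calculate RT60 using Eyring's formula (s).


Given values:
  V = 272.9 m^3, S = 265.7 m^2, alpha = 0.26
Formula: RT60 = 0.161 * V / (-S * ln(1 - alpha))
Compute ln(1 - 0.26) = ln(0.74) = -0.301105
Denominator: -265.7 * -0.301105 = 80.0036
Numerator: 0.161 * 272.9 = 43.9369
RT60 = 43.9369 / 80.0036 = 0.549

0.549 s


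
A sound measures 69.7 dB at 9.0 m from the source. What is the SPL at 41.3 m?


Given values:
  SPL1 = 69.7 dB, r1 = 9.0 m, r2 = 41.3 m
Formula: SPL2 = SPL1 - 20 * log10(r2 / r1)
Compute ratio: r2 / r1 = 41.3 / 9.0 = 4.5889
Compute log10: log10(4.5889) = 0.661709
Compute drop: 20 * 0.661709 = 13.2342
SPL2 = 69.7 - 13.2342 = 56.47

56.47 dB


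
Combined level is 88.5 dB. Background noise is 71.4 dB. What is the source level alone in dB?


Given values:
  L_total = 88.5 dB, L_bg = 71.4 dB
Formula: L_source = 10 * log10(10^(L_total/10) - 10^(L_bg/10))
Convert to linear:
  10^(88.5/10) = 707945784.3841
  10^(71.4/10) = 13803842.646
Difference: 707945784.3841 - 13803842.646 = 694141941.7381
L_source = 10 * log10(694141941.7381) = 88.41

88.41 dB


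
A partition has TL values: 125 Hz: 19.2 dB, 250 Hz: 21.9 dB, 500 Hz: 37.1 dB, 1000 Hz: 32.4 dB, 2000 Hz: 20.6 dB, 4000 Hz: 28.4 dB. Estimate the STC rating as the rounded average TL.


Given TL values at each frequency:
  125 Hz: 19.2 dB
  250 Hz: 21.9 dB
  500 Hz: 37.1 dB
  1000 Hz: 32.4 dB
  2000 Hz: 20.6 dB
  4000 Hz: 28.4 dB
Formula: STC ~ round(average of TL values)
Sum = 19.2 + 21.9 + 37.1 + 32.4 + 20.6 + 28.4 = 159.6
Average = 159.6 / 6 = 26.6
Rounded: 27

27


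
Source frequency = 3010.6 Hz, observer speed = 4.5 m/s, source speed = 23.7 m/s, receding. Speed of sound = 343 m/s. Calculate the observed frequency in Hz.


Given values:
  f_s = 3010.6 Hz, v_o = 4.5 m/s, v_s = 23.7 m/s
  Direction: receding
Formula: f_o = f_s * (c - v_o) / (c + v_s)
Numerator: c - v_o = 343 - 4.5 = 338.5
Denominator: c + v_s = 343 + 23.7 = 366.7
f_o = 3010.6 * 338.5 / 366.7 = 2779.08

2779.08 Hz


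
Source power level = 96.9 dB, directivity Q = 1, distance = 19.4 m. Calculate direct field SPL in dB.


Given values:
  Lw = 96.9 dB, Q = 1, r = 19.4 m
Formula: SPL = Lw + 10 * log10(Q / (4 * pi * r^2))
Compute 4 * pi * r^2 = 4 * pi * 19.4^2 = 4729.4792
Compute Q / denom = 1 / 4729.4792 = 0.00021144
Compute 10 * log10(0.00021144) = -36.7481
SPL = 96.9 + (-36.7481) = 60.15

60.15 dB


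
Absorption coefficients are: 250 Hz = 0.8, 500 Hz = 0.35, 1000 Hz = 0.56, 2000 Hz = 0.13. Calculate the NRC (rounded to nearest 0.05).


Given values:
  a_250 = 0.8, a_500 = 0.35
  a_1000 = 0.56, a_2000 = 0.13
Formula: NRC = (a250 + a500 + a1000 + a2000) / 4
Sum = 0.8 + 0.35 + 0.56 + 0.13 = 1.84
NRC = 1.84 / 4 = 0.46
Rounded to nearest 0.05: 0.45

0.45


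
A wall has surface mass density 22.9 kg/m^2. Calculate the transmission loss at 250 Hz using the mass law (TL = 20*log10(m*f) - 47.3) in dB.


Given values:
  m = 22.9 kg/m^2, f = 250 Hz
Formula: TL = 20 * log10(m * f) - 47.3
Compute m * f = 22.9 * 250 = 5725.0
Compute log10(5725.0) = 3.757775
Compute 20 * 3.757775 = 75.1555
TL = 75.1555 - 47.3 = 27.86

27.86 dB


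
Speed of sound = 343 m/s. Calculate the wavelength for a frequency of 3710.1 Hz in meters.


Given values:
  c = 343 m/s, f = 3710.1 Hz
Formula: lambda = c / f
lambda = 343 / 3710.1
lambda = 0.0925

0.0925 m


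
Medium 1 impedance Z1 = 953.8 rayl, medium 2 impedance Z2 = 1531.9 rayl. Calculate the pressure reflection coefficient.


Given values:
  Z1 = 953.8 rayl, Z2 = 1531.9 rayl
Formula: R = (Z2 - Z1) / (Z2 + Z1)
Numerator: Z2 - Z1 = 1531.9 - 953.8 = 578.1
Denominator: Z2 + Z1 = 1531.9 + 953.8 = 2485.7
R = 578.1 / 2485.7 = 0.2326

0.2326


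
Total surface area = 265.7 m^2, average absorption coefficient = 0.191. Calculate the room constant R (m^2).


Given values:
  S = 265.7 m^2, alpha = 0.191
Formula: R = S * alpha / (1 - alpha)
Numerator: 265.7 * 0.191 = 50.7487
Denominator: 1 - 0.191 = 0.809
R = 50.7487 / 0.809 = 62.73

62.73 m^2


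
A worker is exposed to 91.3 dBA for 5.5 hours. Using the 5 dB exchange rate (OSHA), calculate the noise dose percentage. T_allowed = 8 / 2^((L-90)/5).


Given values:
  L = 91.3 dBA, T = 5.5 hours
Formula: T_allowed = 8 / 2^((L - 90) / 5)
Compute exponent: (91.3 - 90) / 5 = 0.26
Compute 2^(0.26) = 1.197479
T_allowed = 8 / 1.197479 = 6.680702 hours
Dose = (T / T_allowed) * 100
Dose = (5.5 / 6.680702) * 100 = 82.33

82.33 %


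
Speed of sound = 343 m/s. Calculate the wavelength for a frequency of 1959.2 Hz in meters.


Given values:
  c = 343 m/s, f = 1959.2 Hz
Formula: lambda = c / f
lambda = 343 / 1959.2
lambda = 0.1751

0.1751 m


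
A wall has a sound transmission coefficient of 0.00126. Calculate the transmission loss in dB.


Given values:
  tau = 0.00126
Formula: TL = 10 * log10(1 / tau)
Compute 1 / tau = 1 / 0.00126 = 793.6508
Compute log10(793.6508) = 2.899629
TL = 10 * 2.899629 = 29.0

29.0 dB


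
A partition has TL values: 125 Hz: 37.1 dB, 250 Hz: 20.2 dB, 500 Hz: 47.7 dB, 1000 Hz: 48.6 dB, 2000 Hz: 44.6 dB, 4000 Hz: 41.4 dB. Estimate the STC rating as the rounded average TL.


Given TL values at each frequency:
  125 Hz: 37.1 dB
  250 Hz: 20.2 dB
  500 Hz: 47.7 dB
  1000 Hz: 48.6 dB
  2000 Hz: 44.6 dB
  4000 Hz: 41.4 dB
Formula: STC ~ round(average of TL values)
Sum = 37.1 + 20.2 + 47.7 + 48.6 + 44.6 + 41.4 = 239.6
Average = 239.6 / 6 = 39.93
Rounded: 40

40


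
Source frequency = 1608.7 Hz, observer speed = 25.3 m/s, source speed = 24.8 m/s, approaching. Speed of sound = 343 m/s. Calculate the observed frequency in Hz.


Given values:
  f_s = 1608.7 Hz, v_o = 25.3 m/s, v_s = 24.8 m/s
  Direction: approaching
Formula: f_o = f_s * (c + v_o) / (c - v_s)
Numerator: c + v_o = 343 + 25.3 = 368.3
Denominator: c - v_s = 343 - 24.8 = 318.2
f_o = 1608.7 * 368.3 / 318.2 = 1861.99

1861.99 Hz


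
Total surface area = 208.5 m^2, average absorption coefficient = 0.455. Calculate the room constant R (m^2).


Given values:
  S = 208.5 m^2, alpha = 0.455
Formula: R = S * alpha / (1 - alpha)
Numerator: 208.5 * 0.455 = 94.8675
Denominator: 1 - 0.455 = 0.545
R = 94.8675 / 0.545 = 174.07

174.07 m^2


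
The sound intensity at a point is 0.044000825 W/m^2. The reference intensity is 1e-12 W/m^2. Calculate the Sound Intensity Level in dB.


Given values:
  I = 0.044000825 W/m^2
  I_ref = 1e-12 W/m^2
Formula: SIL = 10 * log10(I / I_ref)
Compute ratio: I / I_ref = 44000825000
Compute log10: log10(44000825000) = 10.643461
Multiply: SIL = 10 * 10.643461 = 106.43

106.43 dB


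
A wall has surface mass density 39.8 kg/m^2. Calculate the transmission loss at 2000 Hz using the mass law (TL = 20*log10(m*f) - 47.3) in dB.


Given values:
  m = 39.8 kg/m^2, f = 2000 Hz
Formula: TL = 20 * log10(m * f) - 47.3
Compute m * f = 39.8 * 2000 = 79600.0
Compute log10(79600.0) = 4.900913
Compute 20 * 4.900913 = 98.0183
TL = 98.0183 - 47.3 = 50.72

50.72 dB


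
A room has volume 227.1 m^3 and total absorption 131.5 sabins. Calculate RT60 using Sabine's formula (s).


Given values:
  V = 227.1 m^3
  A = 131.5 sabins
Formula: RT60 = 0.161 * V / A
Numerator: 0.161 * 227.1 = 36.5631
RT60 = 36.5631 / 131.5 = 0.278

0.278 s


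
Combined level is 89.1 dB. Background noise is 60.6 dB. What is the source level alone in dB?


Given values:
  L_total = 89.1 dB, L_bg = 60.6 dB
Formula: L_source = 10 * log10(10^(L_total/10) - 10^(L_bg/10))
Convert to linear:
  10^(89.1/10) = 812830516.1641
  10^(60.6/10) = 1148153.6215
Difference: 812830516.1641 - 1148153.6215 = 811682362.5426
L_source = 10 * log10(811682362.5426) = 89.09

89.09 dB


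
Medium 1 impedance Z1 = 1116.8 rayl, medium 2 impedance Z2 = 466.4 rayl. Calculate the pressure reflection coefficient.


Given values:
  Z1 = 1116.8 rayl, Z2 = 466.4 rayl
Formula: R = (Z2 - Z1) / (Z2 + Z1)
Numerator: Z2 - Z1 = 466.4 - 1116.8 = -650.4
Denominator: Z2 + Z1 = 466.4 + 1116.8 = 1583.2
R = -650.4 / 1583.2 = -0.4108

-0.4108


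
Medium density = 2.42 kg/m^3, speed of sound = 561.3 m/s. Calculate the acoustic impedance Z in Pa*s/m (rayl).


Given values:
  rho = 2.42 kg/m^3
  c = 561.3 m/s
Formula: Z = rho * c
Z = 2.42 * 561.3
Z = 1358.35

1358.35 rayl


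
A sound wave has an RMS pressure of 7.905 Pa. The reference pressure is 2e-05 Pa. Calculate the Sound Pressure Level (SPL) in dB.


Given values:
  p = 7.905 Pa
  p_ref = 2e-05 Pa
Formula: SPL = 20 * log10(p / p_ref)
Compute ratio: p / p_ref = 7.905 / 2e-05 = 395250
Compute log10: log10(395250) = 5.596872
Multiply: SPL = 20 * 5.596872 = 111.94

111.94 dB


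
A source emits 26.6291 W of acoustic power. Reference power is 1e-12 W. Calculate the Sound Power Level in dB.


Given values:
  W = 26.6291 W
  W_ref = 1e-12 W
Formula: SWL = 10 * log10(W / W_ref)
Compute ratio: W / W_ref = 26629100000000
Compute log10: log10(26629100000000) = 13.425356
Multiply: SWL = 10 * 13.425356 = 134.25

134.25 dB


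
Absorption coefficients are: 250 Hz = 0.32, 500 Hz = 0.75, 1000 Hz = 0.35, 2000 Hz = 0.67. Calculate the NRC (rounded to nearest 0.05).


Given values:
  a_250 = 0.32, a_500 = 0.75
  a_1000 = 0.35, a_2000 = 0.67
Formula: NRC = (a250 + a500 + a1000 + a2000) / 4
Sum = 0.32 + 0.75 + 0.35 + 0.67 = 2.09
NRC = 2.09 / 4 = 0.5225
Rounded to nearest 0.05: 0.5

0.5


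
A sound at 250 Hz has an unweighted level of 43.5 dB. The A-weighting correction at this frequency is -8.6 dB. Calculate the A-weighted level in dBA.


Given values:
  SPL = 43.5 dB
  A-weighting at 250 Hz = -8.6 dB
Formula: L_A = SPL + A_weight
L_A = 43.5 + (-8.6)
L_A = 34.9

34.9 dBA


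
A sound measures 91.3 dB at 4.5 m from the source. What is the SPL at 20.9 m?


Given values:
  SPL1 = 91.3 dB, r1 = 4.5 m, r2 = 20.9 m
Formula: SPL2 = SPL1 - 20 * log10(r2 / r1)
Compute ratio: r2 / r1 = 20.9 / 4.5 = 4.6444
Compute log10: log10(4.6444) = 0.66693
Compute drop: 20 * 0.66693 = 13.3386
SPL2 = 91.3 - 13.3386 = 77.96

77.96 dB


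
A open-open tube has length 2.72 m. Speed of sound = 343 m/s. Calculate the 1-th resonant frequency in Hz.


Given values:
  Tube type: open-open, L = 2.72 m, c = 343 m/s, n = 1
Formula: f_n = n * c / (2 * L)
Compute 2 * L = 2 * 2.72 = 5.44
f = 1 * 343 / 5.44
f = 63.05

63.05 Hz


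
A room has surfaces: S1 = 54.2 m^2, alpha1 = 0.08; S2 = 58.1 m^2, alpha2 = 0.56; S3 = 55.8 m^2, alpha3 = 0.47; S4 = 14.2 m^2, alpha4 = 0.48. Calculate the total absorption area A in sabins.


Given surfaces:
  Surface 1: 54.2 * 0.08 = 4.336
  Surface 2: 58.1 * 0.56 = 32.536
  Surface 3: 55.8 * 0.47 = 26.226
  Surface 4: 14.2 * 0.48 = 6.816
Formula: A = sum(Si * alpha_i)
A = 4.336 + 32.536 + 26.226 + 6.816
A = 69.91

69.91 sabins


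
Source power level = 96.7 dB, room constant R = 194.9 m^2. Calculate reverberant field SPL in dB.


Given values:
  Lw = 96.7 dB, R = 194.9 m^2
Formula: SPL = Lw + 10 * log10(4 / R)
Compute 4 / R = 4 / 194.9 = 0.020523
Compute 10 * log10(0.020523) = -16.8776
SPL = 96.7 + (-16.8776) = 79.82

79.82 dB


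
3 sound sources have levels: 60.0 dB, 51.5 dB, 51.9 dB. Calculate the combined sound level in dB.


Formula: L_total = 10 * log10( sum(10^(Li/10)) )
  Source 1: 10^(60.0/10) = 1000000.0
  Source 2: 10^(51.5/10) = 141253.7545
  Source 3: 10^(51.9/10) = 154881.6619
Sum of linear values = 1296135.4164
L_total = 10 * log10(1296135.4164) = 61.13

61.13 dB


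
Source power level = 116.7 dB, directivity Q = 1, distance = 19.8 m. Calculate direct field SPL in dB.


Given values:
  Lw = 116.7 dB, Q = 1, r = 19.8 m
Formula: SPL = Lw + 10 * log10(Q / (4 * pi * r^2))
Compute 4 * pi * r^2 = 4 * pi * 19.8^2 = 4926.5199
Compute Q / denom = 1 / 4926.5199 = 0.00020298
Compute 10 * log10(0.00020298) = -36.9255
SPL = 116.7 + (-36.9255) = 79.77

79.77 dB


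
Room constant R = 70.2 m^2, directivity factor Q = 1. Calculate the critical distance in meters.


Given values:
  R = 70.2 m^2, Q = 1
Formula: d_c = 0.141 * sqrt(Q * R)
Compute Q * R = 1 * 70.2 = 70.2
Compute sqrt(70.2) = 8.3785
d_c = 0.141 * 8.3785 = 1.181

1.181 m


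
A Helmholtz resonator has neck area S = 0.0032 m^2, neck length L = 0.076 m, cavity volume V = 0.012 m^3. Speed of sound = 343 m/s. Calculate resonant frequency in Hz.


Given values:
  S = 0.0032 m^2, L = 0.076 m, V = 0.012 m^3, c = 343 m/s
Formula: f = (c / (2*pi)) * sqrt(S / (V * L))
Compute V * L = 0.012 * 0.076 = 0.000912
Compute S / (V * L) = 0.0032 / 0.000912 = 3.5088
Compute sqrt(3.5088) = 1.873179
Compute c / (2*pi) = 343 / 6.283185 = 54.590148
f = 54.590148 * 1.873179 = 102.26

102.26 Hz


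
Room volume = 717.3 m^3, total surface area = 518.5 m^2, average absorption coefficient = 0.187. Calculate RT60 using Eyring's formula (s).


Given values:
  V = 717.3 m^3, S = 518.5 m^2, alpha = 0.187
Formula: RT60 = 0.161 * V / (-S * ln(1 - alpha))
Compute ln(1 - 0.187) = ln(0.813) = -0.207024
Denominator: -518.5 * -0.207024 = 107.3419
Numerator: 0.161 * 717.3 = 115.4853
RT60 = 115.4853 / 107.3419 = 1.076

1.076 s


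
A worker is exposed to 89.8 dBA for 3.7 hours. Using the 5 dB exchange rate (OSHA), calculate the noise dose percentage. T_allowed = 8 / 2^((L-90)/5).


Given values:
  L = 89.8 dBA, T = 3.7 hours
Formula: T_allowed = 8 / 2^((L - 90) / 5)
Compute exponent: (89.8 - 90) / 5 = -0.04
Compute 2^(-0.04) = 0.972655
T_allowed = 8 / 0.972655 = 8.22491 hours
Dose = (T / T_allowed) * 100
Dose = (3.7 / 8.22491) * 100 = 44.99

44.99 %


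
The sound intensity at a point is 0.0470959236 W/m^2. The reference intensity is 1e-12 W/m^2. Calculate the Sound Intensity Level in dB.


Given values:
  I = 0.0470959236 W/m^2
  I_ref = 1e-12 W/m^2
Formula: SIL = 10 * log10(I / I_ref)
Compute ratio: I / I_ref = 47095923600
Compute log10: log10(47095923600) = 10.672983
Multiply: SIL = 10 * 10.672983 = 106.73

106.73 dB


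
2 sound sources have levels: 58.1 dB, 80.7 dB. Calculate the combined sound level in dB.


Formula: L_total = 10 * log10( sum(10^(Li/10)) )
  Source 1: 10^(58.1/10) = 645654.229
  Source 2: 10^(80.7/10) = 117489755.494
Sum of linear values = 118135409.723
L_total = 10 * log10(118135409.723) = 80.72

80.72 dB


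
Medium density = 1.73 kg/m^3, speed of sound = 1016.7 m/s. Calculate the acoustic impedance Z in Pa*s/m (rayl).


Given values:
  rho = 1.73 kg/m^3
  c = 1016.7 m/s
Formula: Z = rho * c
Z = 1.73 * 1016.7
Z = 1758.89

1758.89 rayl


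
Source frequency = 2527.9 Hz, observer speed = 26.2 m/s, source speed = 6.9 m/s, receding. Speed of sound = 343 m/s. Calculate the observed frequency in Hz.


Given values:
  f_s = 2527.9 Hz, v_o = 26.2 m/s, v_s = 6.9 m/s
  Direction: receding
Formula: f_o = f_s * (c - v_o) / (c + v_s)
Numerator: c - v_o = 343 - 26.2 = 316.8
Denominator: c + v_s = 343 + 6.9 = 349.9
f_o = 2527.9 * 316.8 / 349.9 = 2288.76

2288.76 Hz


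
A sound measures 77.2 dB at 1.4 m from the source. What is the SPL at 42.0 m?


Given values:
  SPL1 = 77.2 dB, r1 = 1.4 m, r2 = 42.0 m
Formula: SPL2 = SPL1 - 20 * log10(r2 / r1)
Compute ratio: r2 / r1 = 42.0 / 1.4 = 30.0
Compute log10: log10(30.0) = 1.477121
Compute drop: 20 * 1.477121 = 29.5424
SPL2 = 77.2 - 29.5424 = 47.66

47.66 dB


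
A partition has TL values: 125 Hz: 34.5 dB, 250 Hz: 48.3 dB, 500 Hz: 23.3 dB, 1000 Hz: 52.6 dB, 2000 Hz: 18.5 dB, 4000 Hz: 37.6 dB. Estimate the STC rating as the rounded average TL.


Given TL values at each frequency:
  125 Hz: 34.5 dB
  250 Hz: 48.3 dB
  500 Hz: 23.3 dB
  1000 Hz: 52.6 dB
  2000 Hz: 18.5 dB
  4000 Hz: 37.6 dB
Formula: STC ~ round(average of TL values)
Sum = 34.5 + 48.3 + 23.3 + 52.6 + 18.5 + 37.6 = 214.8
Average = 214.8 / 6 = 35.8
Rounded: 36

36


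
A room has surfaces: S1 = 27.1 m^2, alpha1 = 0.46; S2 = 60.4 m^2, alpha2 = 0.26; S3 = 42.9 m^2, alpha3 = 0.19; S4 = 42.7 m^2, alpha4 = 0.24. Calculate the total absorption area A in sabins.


Given surfaces:
  Surface 1: 27.1 * 0.46 = 12.466
  Surface 2: 60.4 * 0.26 = 15.704
  Surface 3: 42.9 * 0.19 = 8.151
  Surface 4: 42.7 * 0.24 = 10.248
Formula: A = sum(Si * alpha_i)
A = 12.466 + 15.704 + 8.151 + 10.248
A = 46.57

46.57 sabins


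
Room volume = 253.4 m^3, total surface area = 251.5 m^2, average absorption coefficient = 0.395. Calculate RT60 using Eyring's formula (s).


Given values:
  V = 253.4 m^3, S = 251.5 m^2, alpha = 0.395
Formula: RT60 = 0.161 * V / (-S * ln(1 - alpha))
Compute ln(1 - 0.395) = ln(0.605) = -0.502527
Denominator: -251.5 * -0.502527 = 126.3855
Numerator: 0.161 * 253.4 = 40.7974
RT60 = 40.7974 / 126.3855 = 0.323

0.323 s


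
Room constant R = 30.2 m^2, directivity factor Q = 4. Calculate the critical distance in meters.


Given values:
  R = 30.2 m^2, Q = 4
Formula: d_c = 0.141 * sqrt(Q * R)
Compute Q * R = 4 * 30.2 = 120.8
Compute sqrt(120.8) = 10.9909
d_c = 0.141 * 10.9909 = 1.55

1.55 m


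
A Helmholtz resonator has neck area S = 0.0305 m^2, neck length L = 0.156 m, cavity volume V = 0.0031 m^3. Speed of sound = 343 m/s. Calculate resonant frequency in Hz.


Given values:
  S = 0.0305 m^2, L = 0.156 m, V = 0.0031 m^3, c = 343 m/s
Formula: f = (c / (2*pi)) * sqrt(S / (V * L))
Compute V * L = 0.0031 * 0.156 = 0.0004836
Compute S / (V * L) = 0.0305 / 0.0004836 = 63.0687
Compute sqrt(63.0687) = 7.94158
Compute c / (2*pi) = 343 / 6.283185 = 54.590148
f = 54.590148 * 7.94158 = 433.53

433.53 Hz


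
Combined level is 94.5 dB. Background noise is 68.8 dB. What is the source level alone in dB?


Given values:
  L_total = 94.5 dB, L_bg = 68.8 dB
Formula: L_source = 10 * log10(10^(L_total/10) - 10^(L_bg/10))
Convert to linear:
  10^(94.5/10) = 2818382931.2644
  10^(68.8/10) = 7585775.7503
Difference: 2818382931.2644 - 7585775.7503 = 2810797155.5141
L_source = 10 * log10(2810797155.5141) = 94.49

94.49 dB


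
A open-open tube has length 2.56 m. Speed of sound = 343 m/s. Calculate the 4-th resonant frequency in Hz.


Given values:
  Tube type: open-open, L = 2.56 m, c = 343 m/s, n = 4
Formula: f_n = n * c / (2 * L)
Compute 2 * L = 2 * 2.56 = 5.12
f = 4 * 343 / 5.12
f = 267.97

267.97 Hz


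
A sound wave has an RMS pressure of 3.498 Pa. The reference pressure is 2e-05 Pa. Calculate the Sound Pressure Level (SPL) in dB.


Given values:
  p = 3.498 Pa
  p_ref = 2e-05 Pa
Formula: SPL = 20 * log10(p / p_ref)
Compute ratio: p / p_ref = 3.498 / 2e-05 = 174900
Compute log10: log10(174900) = 5.24279
Multiply: SPL = 20 * 5.24279 = 104.86

104.86 dB


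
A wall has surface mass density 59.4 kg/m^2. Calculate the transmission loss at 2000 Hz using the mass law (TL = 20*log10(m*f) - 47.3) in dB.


Given values:
  m = 59.4 kg/m^2, f = 2000 Hz
Formula: TL = 20 * log10(m * f) - 47.3
Compute m * f = 59.4 * 2000 = 118800.0
Compute log10(118800.0) = 5.074816
Compute 20 * 5.074816 = 101.4963
TL = 101.4963 - 47.3 = 54.2

54.2 dB


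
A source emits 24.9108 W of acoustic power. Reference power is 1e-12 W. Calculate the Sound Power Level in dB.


Given values:
  W = 24.9108 W
  W_ref = 1e-12 W
Formula: SWL = 10 * log10(W / W_ref)
Compute ratio: W / W_ref = 24910800000000
Compute log10: log10(24910800000000) = 13.396388
Multiply: SWL = 10 * 13.396388 = 133.96

133.96 dB


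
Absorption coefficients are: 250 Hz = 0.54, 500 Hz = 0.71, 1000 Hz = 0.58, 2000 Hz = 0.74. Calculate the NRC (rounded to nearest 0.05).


Given values:
  a_250 = 0.54, a_500 = 0.71
  a_1000 = 0.58, a_2000 = 0.74
Formula: NRC = (a250 + a500 + a1000 + a2000) / 4
Sum = 0.54 + 0.71 + 0.58 + 0.74 = 2.57
NRC = 2.57 / 4 = 0.6425
Rounded to nearest 0.05: 0.65

0.65


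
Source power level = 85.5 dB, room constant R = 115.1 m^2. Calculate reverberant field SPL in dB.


Given values:
  Lw = 85.5 dB, R = 115.1 m^2
Formula: SPL = Lw + 10 * log10(4 / R)
Compute 4 / R = 4 / 115.1 = 0.034752
Compute 10 * log10(0.034752) = -14.5902
SPL = 85.5 + (-14.5902) = 70.91

70.91 dB


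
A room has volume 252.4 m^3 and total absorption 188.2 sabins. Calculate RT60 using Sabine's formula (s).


Given values:
  V = 252.4 m^3
  A = 188.2 sabins
Formula: RT60 = 0.161 * V / A
Numerator: 0.161 * 252.4 = 40.6364
RT60 = 40.6364 / 188.2 = 0.216

0.216 s


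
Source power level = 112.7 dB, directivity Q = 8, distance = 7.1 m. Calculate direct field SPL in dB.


Given values:
  Lw = 112.7 dB, Q = 8, r = 7.1 m
Formula: SPL = Lw + 10 * log10(Q / (4 * pi * r^2))
Compute 4 * pi * r^2 = 4 * pi * 7.1^2 = 633.4707
Compute Q / denom = 8 / 633.4707 = 0.01262884
Compute 10 * log10(0.01262884) = -18.9864
SPL = 112.7 + (-18.9864) = 93.71

93.71 dB


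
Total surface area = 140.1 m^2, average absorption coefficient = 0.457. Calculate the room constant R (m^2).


Given values:
  S = 140.1 m^2, alpha = 0.457
Formula: R = S * alpha / (1 - alpha)
Numerator: 140.1 * 0.457 = 64.0257
Denominator: 1 - 0.457 = 0.543
R = 64.0257 / 0.543 = 117.91

117.91 m^2


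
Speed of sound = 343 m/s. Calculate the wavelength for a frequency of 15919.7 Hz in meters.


Given values:
  c = 343 m/s, f = 15919.7 Hz
Formula: lambda = c / f
lambda = 343 / 15919.7
lambda = 0.0215

0.0215 m


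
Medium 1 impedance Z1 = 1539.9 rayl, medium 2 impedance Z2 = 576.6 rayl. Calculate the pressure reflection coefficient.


Given values:
  Z1 = 1539.9 rayl, Z2 = 576.6 rayl
Formula: R = (Z2 - Z1) / (Z2 + Z1)
Numerator: Z2 - Z1 = 576.6 - 1539.9 = -963.3
Denominator: Z2 + Z1 = 576.6 + 1539.9 = 2116.5
R = -963.3 / 2116.5 = -0.4551

-0.4551


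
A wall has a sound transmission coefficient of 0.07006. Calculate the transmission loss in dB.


Given values:
  tau = 0.07006
Formula: TL = 10 * log10(1 / tau)
Compute 1 / tau = 1 / 0.07006 = 14.2735
Compute log10(14.2735) = 1.15453
TL = 10 * 1.15453 = 11.55

11.55 dB


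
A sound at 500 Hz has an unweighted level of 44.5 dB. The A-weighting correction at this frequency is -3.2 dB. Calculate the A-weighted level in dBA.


Given values:
  SPL = 44.5 dB
  A-weighting at 500 Hz = -3.2 dB
Formula: L_A = SPL + A_weight
L_A = 44.5 + (-3.2)
L_A = 41.3

41.3 dBA


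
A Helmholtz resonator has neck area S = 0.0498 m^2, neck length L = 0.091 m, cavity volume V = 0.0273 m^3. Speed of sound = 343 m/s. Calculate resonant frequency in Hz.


Given values:
  S = 0.0498 m^2, L = 0.091 m, V = 0.0273 m^3, c = 343 m/s
Formula: f = (c / (2*pi)) * sqrt(S / (V * L))
Compute V * L = 0.0273 * 0.091 = 0.0024843
Compute S / (V * L) = 0.0498 / 0.0024843 = 20.0459
Compute sqrt(20.0459) = 4.477265
Compute c / (2*pi) = 343 / 6.283185 = 54.590148
f = 54.590148 * 4.477265 = 244.41

244.41 Hz


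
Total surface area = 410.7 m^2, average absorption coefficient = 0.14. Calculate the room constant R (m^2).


Given values:
  S = 410.7 m^2, alpha = 0.14
Formula: R = S * alpha / (1 - alpha)
Numerator: 410.7 * 0.14 = 57.498
Denominator: 1 - 0.14 = 0.86
R = 57.498 / 0.86 = 66.86

66.86 m^2


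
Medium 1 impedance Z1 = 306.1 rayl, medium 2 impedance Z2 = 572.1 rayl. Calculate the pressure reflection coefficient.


Given values:
  Z1 = 306.1 rayl, Z2 = 572.1 rayl
Formula: R = (Z2 - Z1) / (Z2 + Z1)
Numerator: Z2 - Z1 = 572.1 - 306.1 = 266.0
Denominator: Z2 + Z1 = 572.1 + 306.1 = 878.2
R = 266.0 / 878.2 = 0.3029

0.3029


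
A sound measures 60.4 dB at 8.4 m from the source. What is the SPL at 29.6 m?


Given values:
  SPL1 = 60.4 dB, r1 = 8.4 m, r2 = 29.6 m
Formula: SPL2 = SPL1 - 20 * log10(r2 / r1)
Compute ratio: r2 / r1 = 29.6 / 8.4 = 3.5238
Compute log10: log10(3.5238) = 0.547011
Compute drop: 20 * 0.547011 = 10.9402
SPL2 = 60.4 - 10.9402 = 49.46

49.46 dB


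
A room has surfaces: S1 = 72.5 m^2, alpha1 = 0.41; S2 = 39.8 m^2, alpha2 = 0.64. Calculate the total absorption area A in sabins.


Given surfaces:
  Surface 1: 72.5 * 0.41 = 29.725
  Surface 2: 39.8 * 0.64 = 25.472
Formula: A = sum(Si * alpha_i)
A = 29.725 + 25.472
A = 55.2

55.2 sabins


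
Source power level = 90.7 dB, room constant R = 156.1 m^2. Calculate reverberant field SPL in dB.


Given values:
  Lw = 90.7 dB, R = 156.1 m^2
Formula: SPL = Lw + 10 * log10(4 / R)
Compute 4 / R = 4 / 156.1 = 0.025625
Compute 10 * log10(0.025625) = -15.9134
SPL = 90.7 + (-15.9134) = 74.79

74.79 dB


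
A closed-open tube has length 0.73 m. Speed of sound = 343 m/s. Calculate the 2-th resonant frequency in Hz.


Given values:
  Tube type: closed-open, L = 0.73 m, c = 343 m/s, n = 2
Formula: f_n = (2n - 1) * c / (4 * L)
Compute 2n - 1 = 2*2 - 1 = 3
Compute 4 * L = 4 * 0.73 = 2.92
f = 3 * 343 / 2.92
f = 352.4

352.4 Hz


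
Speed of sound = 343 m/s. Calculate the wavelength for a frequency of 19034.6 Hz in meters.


Given values:
  c = 343 m/s, f = 19034.6 Hz
Formula: lambda = c / f
lambda = 343 / 19034.6
lambda = 0.018

0.018 m


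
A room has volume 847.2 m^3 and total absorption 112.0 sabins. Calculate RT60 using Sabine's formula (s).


Given values:
  V = 847.2 m^3
  A = 112.0 sabins
Formula: RT60 = 0.161 * V / A
Numerator: 0.161 * 847.2 = 136.3992
RT60 = 136.3992 / 112.0 = 1.218

1.218 s


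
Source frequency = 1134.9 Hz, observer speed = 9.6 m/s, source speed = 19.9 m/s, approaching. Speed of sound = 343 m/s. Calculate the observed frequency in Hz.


Given values:
  f_s = 1134.9 Hz, v_o = 9.6 m/s, v_s = 19.9 m/s
  Direction: approaching
Formula: f_o = f_s * (c + v_o) / (c - v_s)
Numerator: c + v_o = 343 + 9.6 = 352.6
Denominator: c - v_s = 343 - 19.9 = 323.1
f_o = 1134.9 * 352.6 / 323.1 = 1238.52

1238.52 Hz


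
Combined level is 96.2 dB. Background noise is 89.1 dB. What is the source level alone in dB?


Given values:
  L_total = 96.2 dB, L_bg = 89.1 dB
Formula: L_source = 10 * log10(10^(L_total/10) - 10^(L_bg/10))
Convert to linear:
  10^(96.2/10) = 4168693834.7034
  10^(89.1/10) = 812830516.1641
Difference: 4168693834.7034 - 812830516.1641 = 3355863318.5393
L_source = 10 * log10(3355863318.5393) = 95.26

95.26 dB


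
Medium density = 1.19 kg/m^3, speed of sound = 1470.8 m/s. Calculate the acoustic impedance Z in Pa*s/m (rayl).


Given values:
  rho = 1.19 kg/m^3
  c = 1470.8 m/s
Formula: Z = rho * c
Z = 1.19 * 1470.8
Z = 1750.25

1750.25 rayl


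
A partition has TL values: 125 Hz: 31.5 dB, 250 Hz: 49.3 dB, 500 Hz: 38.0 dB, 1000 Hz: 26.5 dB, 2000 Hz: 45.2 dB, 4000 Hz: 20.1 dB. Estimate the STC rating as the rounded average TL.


Given TL values at each frequency:
  125 Hz: 31.5 dB
  250 Hz: 49.3 dB
  500 Hz: 38.0 dB
  1000 Hz: 26.5 dB
  2000 Hz: 45.2 dB
  4000 Hz: 20.1 dB
Formula: STC ~ round(average of TL values)
Sum = 31.5 + 49.3 + 38.0 + 26.5 + 45.2 + 20.1 = 210.6
Average = 210.6 / 6 = 35.1
Rounded: 35

35


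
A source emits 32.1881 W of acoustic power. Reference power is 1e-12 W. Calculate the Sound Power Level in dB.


Given values:
  W = 32.1881 W
  W_ref = 1e-12 W
Formula: SWL = 10 * log10(W / W_ref)
Compute ratio: W / W_ref = 32188100000000
Compute log10: log10(32188100000000) = 13.507695
Multiply: SWL = 10 * 13.507695 = 135.08

135.08 dB


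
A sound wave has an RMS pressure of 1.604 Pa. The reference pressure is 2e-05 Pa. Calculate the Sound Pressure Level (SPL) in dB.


Given values:
  p = 1.604 Pa
  p_ref = 2e-05 Pa
Formula: SPL = 20 * log10(p / p_ref)
Compute ratio: p / p_ref = 1.604 / 2e-05 = 80200
Compute log10: log10(80200) = 4.904174
Multiply: SPL = 20 * 4.904174 = 98.08

98.08 dB
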